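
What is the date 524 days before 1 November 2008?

−366 (one year; includes Feb 29, 2008) → Nov 1, 2007 (158 left).
−1 → Oct 31, 2007 (end of Oct, 31 days; 157 left).
−31 → Sep 30, 2007 (end of Sep, 30 days; 126 left).
−30 → Aug 31, 2007 (end of Aug, 31 days; 96 left).
−31 → Jul 31, 2007 (end of Jul, 31 days; 65 left).
−31 → Jun 30, 2007 (end of Jun, 30 days; 34 left).
−30 → May 31, 2007 (end of May, 31 days; 4 left).
−4 → May 27, 2007.

May 27, 2007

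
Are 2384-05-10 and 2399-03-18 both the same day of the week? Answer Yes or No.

From May 10, 2384 to Mar 18, 2399 is 5425 days.
5425 mod 7 = 0, so they are the same weekday.
(May 10, 2384 is a Thursday; Mar 18, 2399 is a Thursday.)

Yes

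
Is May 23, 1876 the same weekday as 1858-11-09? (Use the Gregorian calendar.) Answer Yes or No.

Yes

From Nov 9, 1858 to May 23, 1876 is 6405 days.
6405 mod 7 = 0, so they are the same weekday.
(Nov 9, 1858 is a Tuesday; May 23, 1876 is a Tuesday.)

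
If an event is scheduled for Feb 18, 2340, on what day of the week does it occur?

Sunday

Doomsday rule: the anchor day for the 2300s is Wednesday. For year 40: 40÷12 = 3 r 4, and 4÷4 = 1, so 3+4+1 = 8.
Wednesday + 8 ≡ Thursday — that's 2340's doomsday.
In February the doomsday date is Feb 29 (2340 is a leap year (divisible by 4)).
Feb 18 is 11 days before Feb 29; 11 mod 7 = 4, so Thursday − 4 = Sunday.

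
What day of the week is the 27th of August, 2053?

January 1, 2053 is a Wednesday.
Jan 1, 2053 → Feb 1, 2053: 31 days (January has 31).
Feb 1, 2053 → Mar 1, 2053: 28 days (February has 28).
Mar 1, 2053 → Apr 1, 2053: 31 days (March has 31).
Apr 1, 2053 → May 1, 2053: 30 days (April has 30).
May 1, 2053 → Jun 1, 2053: 31 days (May has 31).
Jun 1, 2053 → Jul 1, 2053: 30 days (June has 30).
Jul 1, 2053 → Aug 1, 2053: 31 days (July has 31).
Aug 1, 2053 → Aug 27, 2053: 26 days.
Total: 238 days.
238 mod 7 = 0, so Wednesday + 0 = Wednesday.

Wednesday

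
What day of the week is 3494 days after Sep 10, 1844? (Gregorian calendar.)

First find the weekday of Sep 10, 1844. Doomsday rule: the anchor day for the 1800s is Friday. For year 44: 44÷12 = 3 r 8, and 8÷4 = 2, so 3+8+2 = 13.
Friday + 13 ≡ Thursday — that's 1844's doomsday.
In September the doomsday date is Sep 5.
Sep 10 is 5 days after Sep 5; 5 mod 7 = 5, so Thursday + 5 = Tuesday.
3494 mod 7 = 1, so 3494 days after a Tuesday is Tuesday + 1 = Wednesday.

Wednesday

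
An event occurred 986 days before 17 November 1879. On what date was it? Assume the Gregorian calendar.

−365 (one year) → Nov 17, 1878 (621 left).
−365 (one year) → Nov 17, 1877 (256 left).
−17 → Oct 31, 1877 (end of Oct, 31 days; 239 left).
−31 → Sep 30, 1877 (end of Sep, 30 days; 208 left).
−30 → Aug 31, 1877 (end of Aug, 31 days; 178 left).
−31 → Jul 31, 1877 (end of Jul, 31 days; 147 left).
−31 → Jun 30, 1877 (end of Jun, 30 days; 116 left).
−30 → May 31, 1877 (end of May, 31 days; 86 left).
−31 → Apr 30, 1877 (end of Apr, 30 days; 55 left).
−30 → Mar 31, 1877 (end of Mar, 31 days; 25 left).
−25 → Mar 6, 1877.

March 6, 1877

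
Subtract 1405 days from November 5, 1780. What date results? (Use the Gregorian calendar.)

December 31, 1776

−366 (one year; includes Feb 29, 1780) → Nov 5, 1779 (1039 left).
−365 (one year) → Nov 5, 1778 (674 left).
−365 (one year) → Nov 5, 1777 (309 left).
−5 → Oct 31, 1777 (end of Oct, 31 days; 304 left).
−31 → Sep 30, 1777 (end of Sep, 30 days; 273 left).
−30 → Aug 31, 1777 (end of Aug, 31 days; 243 left).
−31 → Jul 31, 1777 (end of Jul, 31 days; 212 left).
−31 → Jun 30, 1777 (end of Jun, 30 days; 181 left).
−30 → May 31, 1777 (end of May, 31 days; 151 left).
−31 → Apr 30, 1777 (end of Apr, 30 days; 120 left).
−30 → Mar 31, 1777 (end of Mar, 31 days; 90 left).
−31 → Feb 28, 1777 (end of Feb, 28 days; 59 left).
−28 → Jan 31, 1777 (end of Jan, 31 days; 31 left).
−31 → Dec 31, 1776 (end of Dec, 31 days; 0 left).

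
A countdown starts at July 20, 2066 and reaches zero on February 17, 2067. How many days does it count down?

Jul 20, 2066 → Aug 20, 2066: 31 days (July has 31).
Aug 20, 2066 → Sep 20, 2066: 31 days (August has 31).
Sep 20, 2066 → Oct 20, 2066: 30 days (September has 30).
Oct 20, 2066 → Nov 20, 2066: 31 days (October has 31).
Nov 20, 2066 → Dec 20, 2066: 30 days (November has 30).
Dec 20, 2066 → Jan 20, 2067: 31 days (December has 31).
Jan 20, 2067 → Feb 17, 2067: 28 days.
Total: 212 days.

212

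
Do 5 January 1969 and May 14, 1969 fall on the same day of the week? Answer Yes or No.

From Jan 5, 1969 to May 14, 1969 is 129 days.
129 mod 7 = 3, so they are different weekdays.
(Jan 5, 1969 is a Sunday; May 14, 1969 is a Wednesday.)

No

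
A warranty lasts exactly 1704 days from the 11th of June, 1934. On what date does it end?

February 9, 1939

+365 (one year) → Jun 11, 1935 (1339 left).
+366 (one year; includes Feb 29, 1936) → Jun 11, 1936 (973 left).
+365 (one year) → Jun 11, 1937 (608 left).
+365 (one year) → Jun 11, 1938 (243 left).
Jun has 30 days: +20 → Jul 1, 1938 (223 left).
Jul has 31 days: +31 → Aug 1, 1938 (192 left).
Aug has 31 days: +31 → Sep 1, 1938 (161 left).
Sep has 30 days: +30 → Oct 1, 1938 (131 left).
Oct has 31 days: +31 → Nov 1, 1938 (100 left).
Nov has 30 days: +30 → Dec 1, 1938 (70 left).
Dec has 31 days: +31 → Jan 1, 1939 (39 left).
Jan has 31 days: +31 → Feb 1, 1939 (8 left).
+8 → Feb 9, 1939.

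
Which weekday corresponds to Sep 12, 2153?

Doomsday rule: the anchor day for the 2100s is Sunday. For year 53: 53÷12 = 4 r 5, and 5÷4 = 1, so 4+5+1 = 10.
Sunday + 10 ≡ Wednesday — that's 2153's doomsday.
In September the doomsday date is Sep 5.
Sep 12 is 7 days after Sep 5; 7 mod 7 = 0, so Wednesday + 0 = Wednesday.

Wednesday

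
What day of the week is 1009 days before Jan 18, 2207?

First find the weekday of Jan 18, 2207. Doomsday rule: the anchor day for the 2200s is Friday. For year 07: 7÷12 = 0 r 7, and 7÷4 = 1, so 0+7+1 = 8.
Friday + 8 ≡ Saturday — that's 2207's doomsday.
In January the doomsday date is Jan 3 (2207 is not a leap year).
Jan 18 is 15 days after Jan 3; 15 mod 7 = 1, so Saturday + 1 = Sunday.
1009 mod 7 = 1, so 1009 days before a Sunday is Sunday − 1 = Saturday.

Saturday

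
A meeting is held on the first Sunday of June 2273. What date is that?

June 1, 2273 is a Sunday.
The first Sunday is therefore June 1 (same day).

June 1, 2273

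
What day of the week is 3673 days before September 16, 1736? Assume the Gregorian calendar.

First find the weekday of Sep 16, 1736. Doomsday rule: the anchor day for the 1700s is Sunday. For year 36: 36÷12 = 3 r 0, and 0÷4 = 0, so 3+0+0 = 3.
Sunday + 3 ≡ Wednesday — that's 1736's doomsday.
In September the doomsday date is Sep 5.
Sep 16 is 11 days after Sep 5; 11 mod 7 = 4, so Wednesday + 4 = Sunday.
3673 mod 7 = 5, so 3673 days before a Sunday is Sunday − 5 = Tuesday.

Tuesday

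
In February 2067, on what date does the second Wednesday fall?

February 9, 2067

February 1, 2067 is a Tuesday.
The first Wednesday is therefore February 2 (1 days later).
The second Wednesday is 2 + 1×7 = February 9.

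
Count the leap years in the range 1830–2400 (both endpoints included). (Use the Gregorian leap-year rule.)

139

Multiples of 4 in [1830,2400]: 143.
Of those, multiples of 100: 6 (not leap unless ÷400).
Multiples of 400: 2.
Leap years = 143 − 6 + 2 = 139.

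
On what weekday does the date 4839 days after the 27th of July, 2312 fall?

First find the weekday of Jul 27, 2312. Doomsday rule: the anchor day for the 2300s is Wednesday. For year 12: 12÷12 = 1 r 0, and 0÷4 = 0, so 1+0+0 = 1.
Wednesday + 1 ≡ Thursday — that's 2312's doomsday.
In July the doomsday date is Jul 11.
Jul 27 is 16 days after Jul 11; 16 mod 7 = 2, so Thursday + 2 = Saturday.
4839 mod 7 = 2, so 4839 days after a Saturday is Saturday + 2 = Monday.

Monday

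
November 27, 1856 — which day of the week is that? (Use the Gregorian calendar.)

Thursday

Doomsday rule: the anchor day for the 1800s is Friday. For year 56: 56÷12 = 4 r 8, and 8÷4 = 2, so 4+8+2 = 14.
Friday + 14 ≡ Friday — that's 1856's doomsday.
In November the doomsday date is Nov 7.
Nov 27 is 20 days after Nov 7; 20 mod 7 = 6, so Friday + 6 = Thursday.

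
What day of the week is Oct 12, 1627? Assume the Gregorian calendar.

Tuesday

Doomsday rule: the anchor day for the 1600s is Tuesday. For year 27: 27÷12 = 2 r 3, and 3÷4 = 0, so 2+3+0 = 5.
Tuesday + 5 ≡ Sunday — that's 1627's doomsday.
In October the doomsday date is Oct 10.
Oct 12 is 2 days after Oct 10; 2 mod 7 = 2, so Sunday + 2 = Tuesday.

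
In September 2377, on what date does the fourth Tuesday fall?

September 27, 2377

September 1, 2377 is a Thursday.
The first Tuesday is therefore September 6 (5 days later).
The fourth Tuesday is 6 + 3×7 = September 27.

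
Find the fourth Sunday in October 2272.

October 1, 2272 is a Tuesday.
The first Sunday is therefore October 6 (5 days later).
The fourth Sunday is 6 + 3×7 = October 27.

October 27, 2272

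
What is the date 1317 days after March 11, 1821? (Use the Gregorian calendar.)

+365 (one year) → Mar 11, 1822 (952 left).
+365 (one year) → Mar 11, 1823 (587 left).
+366 (one year; includes Feb 29, 1824) → Mar 11, 1824 (221 left).
Mar has 31 days: +21 → Apr 1, 1824 (200 left).
Apr has 30 days: +30 → May 1, 1824 (170 left).
May has 31 days: +31 → Jun 1, 1824 (139 left).
Jun has 30 days: +30 → Jul 1, 1824 (109 left).
Jul has 31 days: +31 → Aug 1, 1824 (78 left).
Aug has 31 days: +31 → Sep 1, 1824 (47 left).
Sep has 30 days: +30 → Oct 1, 1824 (17 left).
+17 → Oct 18, 1824.

October 18, 1824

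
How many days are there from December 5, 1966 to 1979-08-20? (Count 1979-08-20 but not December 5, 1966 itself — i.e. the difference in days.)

Dec 5, 1966 → Dec 5, 1967: 365 days.
Dec 5, 1967 → Dec 5, 1968: 366 days (Feb 29, 1968 is in that span).
Dec 5, 1968 → Dec 5, 1969: 365 days.
Dec 5, 1969 → Dec 5, 1970: 365 days.
Dec 5, 1970 → Dec 5, 1971: 365 days.
Dec 5, 1971 → Dec 5, 1972: 366 days (Feb 29, 1972 is in that span).
Dec 5, 1972 → Dec 5, 1973: 365 days.
Dec 5, 1973 → Dec 5, 1974: 365 days.
Dec 5, 1974 → Dec 5, 1975: 365 days.
Dec 5, 1975 → Dec 5, 1976: 366 days (Feb 29, 1976 is in that span).
Dec 5, 1976 → Dec 5, 1977: 365 days.
Dec 5, 1977 → Dec 5, 1978: 365 days.
Dec 5, 1978 → Jan 5, 1979: 31 days (December has 31).
Jan 5, 1979 → Feb 5, 1979: 31 days (January has 31).
Feb 5, 1979 → Mar 5, 1979: 28 days (February has 28).
Mar 5, 1979 → Apr 5, 1979: 31 days (March has 31).
Apr 5, 1979 → May 5, 1979: 30 days (April has 30).
May 5, 1979 → Jun 5, 1979: 31 days (May has 31).
Jun 5, 1979 → Jul 5, 1979: 30 days (June has 30).
Jul 5, 1979 → Aug 5, 1979: 31 days (July has 31).
Aug 5, 1979 → Aug 20, 1979: 15 days.
Total: 4641 days.

4641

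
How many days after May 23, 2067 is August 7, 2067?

76

May 23, 2067 → Jun 23, 2067: 31 days (May has 31).
Jun 23, 2067 → Jul 23, 2067: 30 days (June has 30).
Jul 23, 2067 → Aug 7, 2067: 15 days.
Total: 76 days.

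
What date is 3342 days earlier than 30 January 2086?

−365 (one year) → Jan 30, 2085 (2977 left).
−366 (one year; includes Feb 29, 2084) → Jan 30, 2084 (2611 left).
−365 (one year) → Jan 30, 2083 (2246 left).
−365 (one year) → Jan 30, 2082 (1881 left).
−365 (one year) → Jan 30, 2081 (1516 left).
−366 (one year; includes Feb 29, 2080) → Jan 30, 2080 (1150 left).
−365 (one year) → Jan 30, 2079 (785 left).
−365 (one year) → Jan 30, 2078 (420 left).
−365 (one year) → Jan 30, 2077 (55 left).
−30 → Dec 31, 2076 (end of Dec, 31 days; 25 left).
−25 → Dec 6, 2076.

December 6, 2076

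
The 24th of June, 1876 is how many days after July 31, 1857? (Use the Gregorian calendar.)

Jul 31, 1857 → Jul 31, 1858: 365 days.
Jul 31, 1858 → Jul 31, 1859: 365 days.
Jul 31, 1859 → Jul 31, 1860: 366 days (Feb 29, 1860 is in that span).
Jul 31, 1860 → Jul 31, 1861: 365 days.
Jul 31, 1861 → Jul 31, 1862: 365 days.
Jul 31, 1862 → Jul 31, 1863: 365 days.
Jul 31, 1863 → Jul 31, 1864: 366 days (Feb 29, 1864 is in that span).
Jul 31, 1864 → Jul 31, 1865: 365 days.
Jul 31, 1865 → Jul 31, 1866: 365 days.
Jul 31, 1866 → Jul 31, 1867: 365 days.
Jul 31, 1867 → Jul 31, 1868: 366 days (Feb 29, 1868 is in that span).
Jul 31, 1868 → Jul 31, 1869: 365 days.
Jul 31, 1869 → Jul 31, 1870: 365 days.
Jul 31, 1870 → Jul 31, 1871: 365 days.
Jul 31, 1871 → Jul 31, 1872: 366 days (Feb 29, 1872 is in that span).
Jul 31, 1872 → Jul 31, 1873: 365 days.
Jul 31, 1873 → Jul 31, 1874: 365 days.
Jul 31, 1874 → Jul 31, 1875: 365 days.
Jul 31, 1875 → Aug 31, 1875: 31 days (July has 31).
Aug 31, 1875 → Sep 30, 1875: 30 days (August has 31).
Sep 30, 1875 → Oct 30, 1875: 30 days (September has 30).
Oct 30, 1875 → Nov 30, 1875: 31 days (October has 31).
Nov 30, 1875 → Dec 30, 1875: 30 days (November has 30).
Dec 30, 1875 → Jan 30, 1876: 31 days (December has 31).
Jan 30, 1876 → Feb 29, 1876: 30 days (January has 31).
Feb 29, 1876 → Mar 29, 1876: 29 days (February has 29).
Mar 29, 1876 → Apr 29, 1876: 31 days (March has 31).
Apr 29, 1876 → May 29, 1876: 30 days (April has 30).
May 29, 1876 → Jun 24, 1876: 26 days.
Total: 6903 days.

6903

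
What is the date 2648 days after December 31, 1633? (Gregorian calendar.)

+365 (one year) → Dec 31, 1634 (2283 left).
+365 (one year) → Dec 31, 1635 (1918 left).
+366 (one year; includes Feb 29, 1636) → Dec 31, 1636 (1552 left).
+365 (one year) → Dec 31, 1637 (1187 left).
+365 (one year) → Dec 31, 1638 (822 left).
+365 (one year) → Dec 31, 1639 (457 left).
+366 (one year; includes Feb 29, 1640) → Dec 31, 1640 (91 left).
Dec has 31 days: +1 → Jan 1, 1641 (90 left).
Jan has 31 days: +31 → Feb 1, 1641 (59 left).
Feb has 28 days: +28 → Mar 1, 1641 (31 left).
Mar has 31 days: +31 → Apr 1, 1641 (0 left).

April 1, 1641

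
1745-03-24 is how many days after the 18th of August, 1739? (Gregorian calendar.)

Aug 18, 1739 → Aug 18, 1740: 366 days (Feb 29, 1740 is in that span).
Aug 18, 1740 → Aug 18, 1741: 365 days.
Aug 18, 1741 → Aug 18, 1742: 365 days.
Aug 18, 1742 → Aug 18, 1743: 365 days.
Aug 18, 1743 → Aug 18, 1744: 366 days (Feb 29, 1744 is in that span).
Aug 18, 1744 → Sep 18, 1744: 31 days (August has 31).
Sep 18, 1744 → Oct 18, 1744: 30 days (September has 30).
Oct 18, 1744 → Nov 18, 1744: 31 days (October has 31).
Nov 18, 1744 → Dec 18, 1744: 30 days (November has 30).
Dec 18, 1744 → Jan 18, 1745: 31 days (December has 31).
Jan 18, 1745 → Feb 18, 1745: 31 days (January has 31).
Feb 18, 1745 → Mar 18, 1745: 28 days (February has 28).
Mar 18, 1745 → Mar 24, 1745: 6 days.
Total: 2045 days.

2045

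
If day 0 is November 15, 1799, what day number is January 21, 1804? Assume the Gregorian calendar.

Nov 15, 1799 → Nov 15, 1800: 365 days.
Nov 15, 1800 → Nov 15, 1801: 365 days.
Nov 15, 1801 → Nov 15, 1802: 365 days.
Nov 15, 1802 → Nov 15, 1803: 365 days.
Nov 15, 1803 → Dec 15, 1803: 30 days (November has 30).
Dec 15, 1803 → Jan 15, 1804: 31 days (December has 31).
Jan 15, 1804 → Jan 21, 1804: 6 days.
Total: 1527 days.

1527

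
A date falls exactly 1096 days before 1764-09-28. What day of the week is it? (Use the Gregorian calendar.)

Sep 28, 1764 is a Friday.
1096 mod 7 = 4, so 1096 days before a Friday is Friday − 4 = Monday.

Monday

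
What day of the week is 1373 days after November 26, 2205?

Nov 26, 2205 is a Tuesday.
1373 mod 7 = 1, so 1373 days after a Tuesday is Tuesday + 1 = Wednesday.

Wednesday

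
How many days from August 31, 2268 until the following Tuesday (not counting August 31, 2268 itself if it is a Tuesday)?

1

Aug 31, 2268 is a Monday.
From Monday to the next Tuesday is 1 day.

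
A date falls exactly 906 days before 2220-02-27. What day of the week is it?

First find the weekday of Feb 27, 2220. Doomsday rule: the anchor day for the 2200s is Friday. For year 20: 20÷12 = 1 r 8, and 8÷4 = 2, so 1+8+2 = 11.
Friday + 11 ≡ Tuesday — that's 2220's doomsday.
In February the doomsday date is Feb 29 (2220 is a leap year (divisible by 4)).
Feb 27 is 2 days before Feb 29; 2 mod 7 = 2, so Tuesday − 2 = Sunday.
906 mod 7 = 3, so 906 days before a Sunday is Sunday − 3 = Thursday.

Thursday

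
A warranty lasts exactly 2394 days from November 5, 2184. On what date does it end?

May 27, 2191

+365 (one year) → Nov 5, 2185 (2029 left).
+365 (one year) → Nov 5, 2186 (1664 left).
+365 (one year) → Nov 5, 2187 (1299 left).
+366 (one year; includes Feb 29, 2188) → Nov 5, 2188 (933 left).
+365 (one year) → Nov 5, 2189 (568 left).
+365 (one year) → Nov 5, 2190 (203 left).
Nov has 30 days: +26 → Dec 1, 2190 (177 left).
Dec has 31 days: +31 → Jan 1, 2191 (146 left).
Jan has 31 days: +31 → Feb 1, 2191 (115 left).
Feb has 28 days: +28 → Mar 1, 2191 (87 left).
Mar has 31 days: +31 → Apr 1, 2191 (56 left).
Apr has 30 days: +30 → May 1, 2191 (26 left).
+26 → May 27, 2191.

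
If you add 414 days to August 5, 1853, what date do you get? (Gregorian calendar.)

September 23, 1854

+365 (one year) → Aug 5, 1854 (49 left).
Aug has 31 days: +27 → Sep 1, 1854 (22 left).
+22 → Sep 23, 1854.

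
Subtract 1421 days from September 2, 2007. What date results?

October 12, 2003

−365 (one year) → Sep 2, 2006 (1056 left).
−365 (one year) → Sep 2, 2005 (691 left).
−365 (one year) → Sep 2, 2004 (326 left).
−2 → Aug 31, 2004 (end of Aug, 31 days; 324 left).
−31 → Jul 31, 2004 (end of Jul, 31 days; 293 left).
−31 → Jun 30, 2004 (end of Jun, 30 days; 262 left).
−30 → May 31, 2004 (end of May, 31 days; 232 left).
−31 → Apr 30, 2004 (end of Apr, 30 days; 201 left).
−30 → Mar 31, 2004 (end of Mar, 31 days; 171 left).
−31 → Feb 29, 2004 (end of Feb, 29 days; 140 left).
−29 → Jan 31, 2004 (end of Jan, 31 days; 111 left).
−31 → Dec 31, 2003 (end of Dec, 31 days; 80 left).
−31 → Nov 30, 2003 (end of Nov, 30 days; 49 left).
−30 → Oct 31, 2003 (end of Oct, 31 days; 19 left).
−19 → Oct 12, 2003.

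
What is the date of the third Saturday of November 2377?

November 19, 2377

November 1, 2377 is a Tuesday.
The first Saturday is therefore November 5 (4 days later).
The third Saturday is 5 + 2×7 = November 19.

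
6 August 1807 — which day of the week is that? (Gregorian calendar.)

Doomsday rule: the anchor day for the 1800s is Friday. For year 07: 7÷12 = 0 r 7, and 7÷4 = 1, so 0+7+1 = 8.
Friday + 8 ≡ Saturday — that's 1807's doomsday.
In August the doomsday date is Aug 8.
Aug 6 is 2 days before Aug 8; 2 mod 7 = 2, so Saturday − 2 = Thursday.

Thursday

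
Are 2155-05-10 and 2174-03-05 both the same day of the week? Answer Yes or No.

From May 10, 2155 to Mar 5, 2174 is 6874 days.
6874 mod 7 = 0, so they are the same weekday.
(May 10, 2155 is a Saturday; Mar 5, 2174 is a Saturday.)

Yes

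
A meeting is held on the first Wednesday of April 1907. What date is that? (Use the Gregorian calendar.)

April 3, 1907

April 1, 1907 is a Monday.
The first Wednesday is therefore April 3 (2 days later).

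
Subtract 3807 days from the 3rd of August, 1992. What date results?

−366 (one year; includes Feb 29, 1992) → Aug 3, 1991 (3441 left).
−365 (one year) → Aug 3, 1990 (3076 left).
−365 (one year) → Aug 3, 1989 (2711 left).
−365 (one year) → Aug 3, 1988 (2346 left).
−366 (one year; includes Feb 29, 1988) → Aug 3, 1987 (1980 left).
−365 (one year) → Aug 3, 1986 (1615 left).
−365 (one year) → Aug 3, 1985 (1250 left).
−365 (one year) → Aug 3, 1984 (885 left).
−366 (one year; includes Feb 29, 1984) → Aug 3, 1983 (519 left).
−365 (one year) → Aug 3, 1982 (154 left).
−3 → Jul 31, 1982 (end of Jul, 31 days; 151 left).
−31 → Jun 30, 1982 (end of Jun, 30 days; 120 left).
−30 → May 31, 1982 (end of May, 31 days; 90 left).
−31 → Apr 30, 1982 (end of Apr, 30 days; 59 left).
−30 → Mar 31, 1982 (end of Mar, 31 days; 29 left).
−29 → Mar 2, 1982.

March 2, 1982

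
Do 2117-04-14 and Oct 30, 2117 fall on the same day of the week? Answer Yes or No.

No

From Apr 14, 2117 to Oct 30, 2117 is 199 days.
199 mod 7 = 3, so they are different weekdays.
(Apr 14, 2117 is a Wednesday; Oct 30, 2117 is a Saturday.)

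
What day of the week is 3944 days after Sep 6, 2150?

Sep 6, 2150 is a Sunday.
3944 mod 7 = 3, so 3944 days after a Sunday is Sunday + 3 = Wednesday.

Wednesday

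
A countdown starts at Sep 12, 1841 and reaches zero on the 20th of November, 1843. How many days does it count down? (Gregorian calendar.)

Sep 12, 1841 → Sep 12, 1842: 365 days.
Sep 12, 1842 → Sep 12, 1843: 365 days.
Sep 12, 1843 → Oct 12, 1843: 30 days (September has 30).
Oct 12, 1843 → Nov 12, 1843: 31 days (October has 31).
Nov 12, 1843 → Nov 20, 1843: 8 days.
Total: 799 days.

799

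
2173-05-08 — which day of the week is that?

Saturday

Doomsday rule: the anchor day for the 2100s is Sunday. For year 73: 73÷12 = 6 r 1, and 1÷4 = 0, so 6+1+0 = 7.
Sunday + 7 ≡ Sunday — that's 2173's doomsday.
In May the doomsday date is May 9.
May 8 is 1 day before May 9; 1 mod 7 = 1, so Sunday − 1 = Saturday.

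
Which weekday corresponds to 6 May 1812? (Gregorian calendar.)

Wednesday

Doomsday rule: the anchor day for the 1800s is Friday. For year 12: 12÷12 = 1 r 0, and 0÷4 = 0, so 1+0+0 = 1.
Friday + 1 ≡ Saturday — that's 1812's doomsday.
In May the doomsday date is May 9.
May 6 is 3 days before May 9; 3 mod 7 = 3, so Saturday − 3 = Wednesday.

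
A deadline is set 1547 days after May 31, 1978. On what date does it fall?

August 25, 1982

+365 (one year) → May 31, 1979 (1182 left).
+366 (one year; includes Feb 29, 1980) → May 31, 1980 (816 left).
+365 (one year) → May 31, 1981 (451 left).
+365 (one year) → May 31, 1982 (86 left).
May has 31 days: +1 → Jun 1, 1982 (85 left).
Jun has 30 days: +30 → Jul 1, 1982 (55 left).
Jul has 31 days: +31 → Aug 1, 1982 (24 left).
+24 → Aug 25, 1982.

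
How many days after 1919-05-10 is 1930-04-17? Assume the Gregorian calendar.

May 10, 1919 → May 10, 1920: 366 days (Feb 29, 1920 is in that span).
May 10, 1920 → May 10, 1921: 365 days.
May 10, 1921 → May 10, 1922: 365 days.
May 10, 1922 → May 10, 1923: 365 days.
May 10, 1923 → May 10, 1924: 366 days (Feb 29, 1924 is in that span).
May 10, 1924 → May 10, 1925: 365 days.
May 10, 1925 → May 10, 1926: 365 days.
May 10, 1926 → May 10, 1927: 365 days.
May 10, 1927 → May 10, 1928: 366 days (Feb 29, 1928 is in that span).
May 10, 1928 → May 10, 1929: 365 days.
May 10, 1929 → Jun 10, 1929: 31 days (May has 31).
Jun 10, 1929 → Jul 10, 1929: 30 days (June has 30).
Jul 10, 1929 → Aug 10, 1929: 31 days (July has 31).
Aug 10, 1929 → Sep 10, 1929: 31 days (August has 31).
Sep 10, 1929 → Oct 10, 1929: 30 days (September has 30).
Oct 10, 1929 → Nov 10, 1929: 31 days (October has 31).
Nov 10, 1929 → Dec 10, 1929: 30 days (November has 30).
Dec 10, 1929 → Jan 10, 1930: 31 days (December has 31).
Jan 10, 1930 → Feb 10, 1930: 31 days (January has 31).
Feb 10, 1930 → Mar 10, 1930: 28 days (February has 28).
Mar 10, 1930 → Apr 10, 1930: 31 days (March has 31).
Apr 10, 1930 → Apr 17, 1930: 7 days.
Total: 3995 days.

3995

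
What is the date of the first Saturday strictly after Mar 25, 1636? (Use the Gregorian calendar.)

Mar 25, 1636 is a Tuesday.
From Tuesday to the next Saturday is 4 days.
Mar 25, 1636 + 4 = Mar 29, 1636.

March 29, 1636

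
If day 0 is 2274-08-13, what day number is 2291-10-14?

Aug 13, 2274 → Aug 13, 2275: 365 days.
Aug 13, 2275 → Aug 13, 2276: 366 days (Feb 29, 2276 is in that span).
Aug 13, 2276 → Aug 13, 2277: 365 days.
Aug 13, 2277 → Aug 13, 2278: 365 days.
Aug 13, 2278 → Aug 13, 2279: 365 days.
Aug 13, 2279 → Aug 13, 2280: 366 days (Feb 29, 2280 is in that span).
Aug 13, 2280 → Aug 13, 2281: 365 days.
Aug 13, 2281 → Aug 13, 2282: 365 days.
Aug 13, 2282 → Aug 13, 2283: 365 days.
Aug 13, 2283 → Aug 13, 2284: 366 days (Feb 29, 2284 is in that span).
Aug 13, 2284 → Aug 13, 2285: 365 days.
Aug 13, 2285 → Aug 13, 2286: 365 days.
Aug 13, 2286 → Aug 13, 2287: 365 days.
Aug 13, 2287 → Aug 13, 2288: 366 days (Feb 29, 2288 is in that span).
Aug 13, 2288 → Aug 13, 2289: 365 days.
Aug 13, 2289 → Aug 13, 2290: 365 days.
Aug 13, 2290 → Aug 13, 2291: 365 days.
Aug 13, 2291 → Sep 13, 2291: 31 days (August has 31).
Sep 13, 2291 → Oct 13, 2291: 30 days (September has 30).
Oct 13, 2291 → Oct 14, 2291: 1 days.
Total: 6271 days.

6271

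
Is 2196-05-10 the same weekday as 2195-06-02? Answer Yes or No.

Yes

From Jun 2, 2195 to May 10, 2196 is 343 days.
343 mod 7 = 0, so they are the same weekday.
(Jun 2, 2195 is a Tuesday; May 10, 2196 is a Tuesday.)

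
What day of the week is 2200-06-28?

Saturday

Doomsday rule: the anchor day for the 2200s is Friday. For year 00: 0÷12 = 0 r 0, and 0÷4 = 0, so 0+0+0 = 0.
Friday + 0 ≡ Friday — that's 2200's doomsday.
In June the doomsday date is Jun 6.
Jun 28 is 22 days after Jun 6; 22 mod 7 = 1, so Friday + 1 = Saturday.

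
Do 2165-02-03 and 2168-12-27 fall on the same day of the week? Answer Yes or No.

No

From Feb 3, 2165 to Dec 27, 2168 is 1423 days.
1423 mod 7 = 2, so they are different weekdays.
(Feb 3, 2165 is a Sunday; Dec 27, 2168 is a Tuesday.)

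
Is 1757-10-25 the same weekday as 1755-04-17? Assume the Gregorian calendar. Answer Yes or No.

No

From Apr 17, 1755 to Oct 25, 1757 is 922 days.
922 mod 7 = 5, so they are different weekdays.
(Apr 17, 1755 is a Thursday; Oct 25, 1757 is a Tuesday.)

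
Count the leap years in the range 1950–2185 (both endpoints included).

Multiples of 4 in [1950,2185]: 59.
Of those, multiples of 100: 2 (not leap unless ÷400).
Multiples of 400: 1.
Leap years = 59 − 2 + 1 = 58.

58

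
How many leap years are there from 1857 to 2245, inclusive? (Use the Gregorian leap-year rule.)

94

Multiples of 4 in [1857,2245]: 97.
Of those, multiples of 100: 4 (not leap unless ÷400).
Multiples of 400: 1.
Leap years = 97 − 4 + 1 = 94.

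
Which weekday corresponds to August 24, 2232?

Friday

January 1, 2232 is a Sunday.
Jan 1, 2232 → Feb 1, 2232: 31 days (January has 31).
Feb 1, 2232 → Mar 1, 2232: 29 days (February has 29).
Mar 1, 2232 → Apr 1, 2232: 31 days (March has 31).
Apr 1, 2232 → May 1, 2232: 30 days (April has 30).
May 1, 2232 → Jun 1, 2232: 31 days (May has 31).
Jun 1, 2232 → Jul 1, 2232: 30 days (June has 30).
Jul 1, 2232 → Aug 1, 2232: 31 days (July has 31).
Aug 1, 2232 → Aug 24, 2232: 23 days.
Total: 236 days.
236 mod 7 = 5, so Sunday + 5 = Friday.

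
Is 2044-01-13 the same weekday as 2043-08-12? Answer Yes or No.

From Aug 12, 2043 to Jan 13, 2044 is 154 days.
154 mod 7 = 0, so they are the same weekday.
(Aug 12, 2043 is a Wednesday; Jan 13, 2044 is a Wednesday.)

Yes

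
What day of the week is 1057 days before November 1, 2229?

Nov 1, 2229 is a Sunday.
1057 mod 7 = 0, so 1057 days before a Sunday is Sunday − 0 = Sunday.

Sunday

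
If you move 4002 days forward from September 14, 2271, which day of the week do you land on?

Tuesday

First find the weekday of Sep 14, 2271. Doomsday rule: the anchor day for the 2200s is Friday. For year 71: 71÷12 = 5 r 11, and 11÷4 = 2, so 5+11+2 = 18.
Friday + 18 ≡ Tuesday — that's 2271's doomsday.
In September the doomsday date is Sep 5.
Sep 14 is 9 days after Sep 5; 9 mod 7 = 2, so Tuesday + 2 = Thursday.
4002 mod 7 = 5, so 4002 days after a Thursday is Thursday + 5 = Tuesday.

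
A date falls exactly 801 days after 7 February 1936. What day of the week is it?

Monday

First find the weekday of Feb 7, 1936. Doomsday rule: the anchor day for the 1900s is Wednesday. For year 36: 36÷12 = 3 r 0, and 0÷4 = 0, so 3+0+0 = 3.
Wednesday + 3 ≡ Saturday — that's 1936's doomsday.
In February the doomsday date is Feb 29 (1936 is a leap year (divisible by 4)).
Feb 7 is 22 days before Feb 29; 22 mod 7 = 1, so Saturday − 1 = Friday.
801 mod 7 = 3, so 801 days after a Friday is Friday + 3 = Monday.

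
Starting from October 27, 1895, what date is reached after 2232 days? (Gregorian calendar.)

+366 (one year; includes Feb 29, 1896) → Oct 27, 1896 (1866 left).
+365 (one year) → Oct 27, 1897 (1501 left).
+365 (one year) → Oct 27, 1898 (1136 left).
+365 (one year) → Oct 27, 1899 (771 left).
+365 (one year) → Oct 27, 1900 (406 left).
+365 (one year) → Oct 27, 1901 (41 left).
Oct has 31 days: +5 → Nov 1, 1901 (36 left).
Nov has 30 days: +30 → Dec 1, 1901 (6 left).
+6 → Dec 7, 1901.

December 7, 1901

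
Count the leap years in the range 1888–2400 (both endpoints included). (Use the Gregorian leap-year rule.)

Multiples of 4 in [1888,2400]: 129.
Of those, multiples of 100: 6 (not leap unless ÷400).
Multiples of 400: 2.
Leap years = 129 − 6 + 2 = 125.

125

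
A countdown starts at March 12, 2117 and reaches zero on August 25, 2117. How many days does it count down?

166

Mar 12, 2117 → Apr 12, 2117: 31 days (March has 31).
Apr 12, 2117 → May 12, 2117: 30 days (April has 30).
May 12, 2117 → Jun 12, 2117: 31 days (May has 31).
Jun 12, 2117 → Jul 12, 2117: 30 days (June has 30).
Jul 12, 2117 → Aug 12, 2117: 31 days (July has 31).
Aug 12, 2117 → Aug 25, 2117: 13 days.
Total: 166 days.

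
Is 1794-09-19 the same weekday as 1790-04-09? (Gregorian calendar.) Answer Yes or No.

From Apr 9, 1790 to Sep 19, 1794 is 1624 days.
1624 mod 7 = 0, so they are the same weekday.
(Apr 9, 1790 is a Friday; Sep 19, 1794 is a Friday.)

Yes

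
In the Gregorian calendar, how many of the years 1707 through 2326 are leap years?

150

Multiples of 4 in [1707,2326]: 155.
Of those, multiples of 100: 6 (not leap unless ÷400).
Multiples of 400: 1.
Leap years = 155 − 6 + 1 = 150.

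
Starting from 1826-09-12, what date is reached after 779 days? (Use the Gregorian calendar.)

October 30, 1828

+365 (one year) → Sep 12, 1827 (414 left).
+366 (one year; includes Feb 29, 1828) → Sep 12, 1828 (48 left).
Sep has 30 days: +19 → Oct 1, 1828 (29 left).
+29 → Oct 30, 1828.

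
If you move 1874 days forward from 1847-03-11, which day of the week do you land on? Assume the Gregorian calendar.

Tuesday

First find the weekday of Mar 11, 1847. Doomsday rule: the anchor day for the 1800s is Friday. For year 47: 47÷12 = 3 r 11, and 11÷4 = 2, so 3+11+2 = 16.
Friday + 16 ≡ Sunday — that's 1847's doomsday.
In March the doomsday date is Mar 14.
Mar 11 is 3 days before Mar 14; 3 mod 7 = 3, so Sunday − 3 = Thursday.
1874 mod 7 = 5, so 1874 days after a Thursday is Thursday + 5 = Tuesday.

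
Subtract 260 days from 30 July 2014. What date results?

−30 → Jun 30, 2014 (end of Jun, 30 days; 230 left).
−30 → May 31, 2014 (end of May, 31 days; 200 left).
−31 → Apr 30, 2014 (end of Apr, 30 days; 169 left).
−30 → Mar 31, 2014 (end of Mar, 31 days; 139 left).
−31 → Feb 28, 2014 (end of Feb, 28 days; 108 left).
−28 → Jan 31, 2014 (end of Jan, 31 days; 80 left).
−31 → Dec 31, 2013 (end of Dec, 31 days; 49 left).
−31 → Nov 30, 2013 (end of Nov, 30 days; 18 left).
−18 → Nov 12, 2013.

November 12, 2013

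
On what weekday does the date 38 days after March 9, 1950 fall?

Mar 9, 1950 is a Thursday.
38 mod 7 = 3, so 38 days after a Thursday is Thursday + 3 = Sunday.

Sunday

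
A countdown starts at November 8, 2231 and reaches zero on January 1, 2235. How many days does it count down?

Nov 8, 2231 → Nov 8, 2232: 366 days (Feb 29, 2232 is in that span).
Nov 8, 2232 → Nov 8, 2233: 365 days.
Nov 8, 2233 → Nov 8, 2234: 365 days.
Nov 8, 2234 → Dec 8, 2234: 30 days (November has 30).
Dec 8, 2234 → Jan 1, 2235: 24 days.
Total: 1150 days.

1150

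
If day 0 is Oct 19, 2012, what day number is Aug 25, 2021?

Oct 19, 2012 → Oct 19, 2013: 365 days.
Oct 19, 2013 → Oct 19, 2014: 365 days.
Oct 19, 2014 → Oct 19, 2015: 365 days.
Oct 19, 2015 → Oct 19, 2016: 366 days (Feb 29, 2016 is in that span).
Oct 19, 2016 → Oct 19, 2017: 365 days.
Oct 19, 2017 → Oct 19, 2018: 365 days.
Oct 19, 2018 → Oct 19, 2019: 365 days.
Oct 19, 2019 → Oct 19, 2020: 366 days (Feb 29, 2020 is in that span).
Oct 19, 2020 → Nov 19, 2020: 31 days (October has 31).
Nov 19, 2020 → Dec 19, 2020: 30 days (November has 30).
Dec 19, 2020 → Jan 19, 2021: 31 days (December has 31).
Jan 19, 2021 → Feb 19, 2021: 31 days (January has 31).
Feb 19, 2021 → Mar 19, 2021: 28 days (February has 28).
Mar 19, 2021 → Apr 19, 2021: 31 days (March has 31).
Apr 19, 2021 → May 19, 2021: 30 days (April has 30).
May 19, 2021 → Jun 19, 2021: 31 days (May has 31).
Jun 19, 2021 → Jul 19, 2021: 30 days (June has 30).
Jul 19, 2021 → Aug 19, 2021: 31 days (July has 31).
Aug 19, 2021 → Aug 25, 2021: 6 days.
Total: 3232 days.

3232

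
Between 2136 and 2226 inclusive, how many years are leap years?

22

Multiples of 4 in [2136,2226]: 23.
Of those, multiples of 100: 1 (not leap unless ÷400).
Multiples of 400: 0.
Leap years = 23 − 1 + 0 = 22.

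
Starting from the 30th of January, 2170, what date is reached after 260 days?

October 17, 2170

Jan has 31 days: +2 → Feb 1, 2170 (258 left).
Feb has 28 days: +28 → Mar 1, 2170 (230 left).
Mar has 31 days: +31 → Apr 1, 2170 (199 left).
Apr has 30 days: +30 → May 1, 2170 (169 left).
May has 31 days: +31 → Jun 1, 2170 (138 left).
Jun has 30 days: +30 → Jul 1, 2170 (108 left).
Jul has 31 days: +31 → Aug 1, 2170 (77 left).
Aug has 31 days: +31 → Sep 1, 2170 (46 left).
Sep has 30 days: +30 → Oct 1, 2170 (16 left).
+16 → Oct 17, 2170.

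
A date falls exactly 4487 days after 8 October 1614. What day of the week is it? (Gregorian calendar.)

Wednesday

Oct 8, 1614 is a Wednesday.
4487 mod 7 = 0, so 4487 days after a Wednesday is Wednesday + 0 = Wednesday.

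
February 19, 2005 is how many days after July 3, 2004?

231

Jul 3, 2004 → Aug 3, 2004: 31 days (July has 31).
Aug 3, 2004 → Sep 3, 2004: 31 days (August has 31).
Sep 3, 2004 → Oct 3, 2004: 30 days (September has 30).
Oct 3, 2004 → Nov 3, 2004: 31 days (October has 31).
Nov 3, 2004 → Dec 3, 2004: 30 days (November has 30).
Dec 3, 2004 → Jan 3, 2005: 31 days (December has 31).
Jan 3, 2005 → Feb 3, 2005: 31 days (January has 31).
Feb 3, 2005 → Feb 19, 2005: 16 days.
Total: 231 days.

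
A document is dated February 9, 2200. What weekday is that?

January 1, 2200 is a Wednesday.
Jan 1, 2200 → Feb 1, 2200: 31 days (January has 31).
Feb 1, 2200 → Feb 9, 2200: 8 days.
Total: 39 days.
39 mod 7 = 4, so Wednesday + 4 = Sunday.

Sunday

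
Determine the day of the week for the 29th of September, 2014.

January 1, 2014 is a Wednesday.
Jan 1, 2014 → Feb 1, 2014: 31 days (January has 31).
Feb 1, 2014 → Mar 1, 2014: 28 days (February has 28).
Mar 1, 2014 → Apr 1, 2014: 31 days (March has 31).
Apr 1, 2014 → May 1, 2014: 30 days (April has 30).
May 1, 2014 → Jun 1, 2014: 31 days (May has 31).
Jun 1, 2014 → Jul 1, 2014: 30 days (June has 30).
Jul 1, 2014 → Aug 1, 2014: 31 days (July has 31).
Aug 1, 2014 → Sep 1, 2014: 31 days (August has 31).
Sep 1, 2014 → Sep 29, 2014: 28 days.
Total: 271 days.
271 mod 7 = 5, so Wednesday + 5 = Monday.

Monday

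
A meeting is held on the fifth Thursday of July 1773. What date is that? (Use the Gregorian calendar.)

July 1, 1773 is a Thursday.
The first Thursday is therefore July 1 (same day).
The fifth Thursday is 1 + 4×7 = July 29.

July 29, 1773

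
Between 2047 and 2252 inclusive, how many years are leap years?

Multiples of 4 in [2047,2252]: 52.
Of those, multiples of 100: 2 (not leap unless ÷400).
Multiples of 400: 0.
Leap years = 52 − 2 + 0 = 50.

50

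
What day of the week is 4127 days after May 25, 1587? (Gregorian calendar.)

Friday

May 25, 1587 is a Monday.
4127 mod 7 = 4, so 4127 days after a Monday is Monday + 4 = Friday.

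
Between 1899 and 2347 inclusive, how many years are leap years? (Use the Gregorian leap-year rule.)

Multiples of 4 in [1899,2347]: 112.
Of those, multiples of 100: 5 (not leap unless ÷400).
Multiples of 400: 1.
Leap years = 112 − 5 + 1 = 108.

108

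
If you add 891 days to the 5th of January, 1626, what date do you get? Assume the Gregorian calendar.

+365 (one year) → Jan 5, 1627 (526 left).
+365 (one year) → Jan 5, 1628 (161 left).
Jan has 31 days: +27 → Feb 1, 1628 (134 left).
Feb has 29 days: +29 → Mar 1, 1628 (105 left).
Mar has 31 days: +31 → Apr 1, 1628 (74 left).
Apr has 30 days: +30 → May 1, 1628 (44 left).
May has 31 days: +31 → Jun 1, 1628 (13 left).
+13 → Jun 14, 1628.

June 14, 1628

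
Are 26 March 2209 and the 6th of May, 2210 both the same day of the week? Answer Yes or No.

Yes

From Mar 26, 2209 to May 6, 2210 is 406 days.
406 mod 7 = 0, so they are the same weekday.
(Mar 26, 2209 is a Sunday; May 6, 2210 is a Sunday.)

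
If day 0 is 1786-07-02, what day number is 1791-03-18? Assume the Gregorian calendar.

Jul 2, 1786 → Jul 2, 1787: 365 days.
Jul 2, 1787 → Jul 2, 1788: 366 days (Feb 29, 1788 is in that span).
Jul 2, 1788 → Jul 2, 1789: 365 days.
Jul 2, 1789 → Jul 2, 1790: 365 days.
Jul 2, 1790 → Aug 2, 1790: 31 days (July has 31).
Aug 2, 1790 → Sep 2, 1790: 31 days (August has 31).
Sep 2, 1790 → Oct 2, 1790: 30 days (September has 30).
Oct 2, 1790 → Nov 2, 1790: 31 days (October has 31).
Nov 2, 1790 → Dec 2, 1790: 30 days (November has 30).
Dec 2, 1790 → Jan 2, 1791: 31 days (December has 31).
Jan 2, 1791 → Feb 2, 1791: 31 days (January has 31).
Feb 2, 1791 → Mar 2, 1791: 28 days (February has 28).
Mar 2, 1791 → Mar 18, 1791: 16 days.
Total: 1720 days.

1720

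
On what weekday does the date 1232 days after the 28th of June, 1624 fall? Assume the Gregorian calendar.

Friday

Jun 28, 1624 is a Friday.
1232 mod 7 = 0, so 1232 days after a Friday is Friday + 0 = Friday.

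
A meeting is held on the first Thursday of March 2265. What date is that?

March 1, 2265 is a Wednesday.
The first Thursday is therefore March 2 (1 days later).

March 2, 2265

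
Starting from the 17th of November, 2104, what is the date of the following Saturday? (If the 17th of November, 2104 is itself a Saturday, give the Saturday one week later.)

November 22, 2104

Nov 17, 2104 is a Monday.
From Monday to the next Saturday is 5 days.
Nov 17, 2104 + 5 = Nov 22, 2104.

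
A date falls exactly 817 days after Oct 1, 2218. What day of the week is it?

Tuesday

First find the weekday of Oct 1, 2218. Doomsday rule: the anchor day for the 2200s is Friday. For year 18: 18÷12 = 1 r 6, and 6÷4 = 1, so 1+6+1 = 8.
Friday + 8 ≡ Saturday — that's 2218's doomsday.
In October the doomsday date is Oct 10.
Oct 1 is 9 days before Oct 10; 9 mod 7 = 2, so Saturday − 2 = Thursday.
817 mod 7 = 5, so 817 days after a Thursday is Thursday + 5 = Tuesday.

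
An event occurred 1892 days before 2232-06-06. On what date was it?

−366 (one year; includes Feb 29, 2232) → Jun 6, 2231 (1526 left).
−365 (one year) → Jun 6, 2230 (1161 left).
−365 (one year) → Jun 6, 2229 (796 left).
−365 (one year) → Jun 6, 2228 (431 left).
−366 (one year; includes Feb 29, 2228) → Jun 6, 2227 (65 left).
−6 → May 31, 2227 (end of May, 31 days; 59 left).
−31 → Apr 30, 2227 (end of Apr, 30 days; 28 left).
−28 → Apr 2, 2227.

April 2, 2227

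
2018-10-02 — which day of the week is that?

Doomsday rule: the anchor day for the 2000s is Tuesday. For year 18: 18÷12 = 1 r 6, and 6÷4 = 1, so 1+6+1 = 8.
Tuesday + 8 ≡ Wednesday — that's 2018's doomsday.
In October the doomsday date is Oct 10.
Oct 2 is 8 days before Oct 10; 8 mod 7 = 1, so Wednesday − 1 = Tuesday.

Tuesday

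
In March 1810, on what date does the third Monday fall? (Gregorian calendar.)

March 1, 1810 is a Thursday.
The first Monday is therefore March 5 (4 days later).
The third Monday is 5 + 2×7 = March 19.

March 19, 1810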